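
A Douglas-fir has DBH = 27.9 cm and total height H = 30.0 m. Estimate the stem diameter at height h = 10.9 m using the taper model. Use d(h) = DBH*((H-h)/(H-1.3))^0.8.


Taper: d(h) = DBH * ((H - h) / (H - 1.3))^0.8
Numerator = H - h = 30.0 - 10.9 = 19.1 m
Denominator = H - 1.3 = 30.0 - 1.3 = 28.7 m
Ratio = 19.1 / 28.7 = 0.66551
d = 27.9 * 0.66551^0.8 = 20.1 cm

20.1


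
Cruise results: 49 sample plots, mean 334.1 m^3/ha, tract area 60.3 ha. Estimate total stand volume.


Formula: Total Volume = Mean Volume per ha * Total Area
Total Volume = 334.1 m^3/ha * 60.3 ha
Total Volume = 20146 m^3

20146


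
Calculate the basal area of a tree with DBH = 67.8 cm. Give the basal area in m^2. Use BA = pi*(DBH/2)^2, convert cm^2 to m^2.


Formula: BA = pi * (DBH/2)^2 / 10000  (cm^2 to m^2)
Radius = DBH/2 = 67.8/2 = 33.9 cm
BA = pi * 33.9^2 / 10000
   = 3610.3497 cm^2 / 10000
   = 0.361 m^2

0.361


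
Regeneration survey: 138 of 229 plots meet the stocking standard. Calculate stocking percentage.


Formula: Stocking % = stocked plots / total plots * 100
Stocking = 138 / 229 * 100
Stocking = 0.6026 * 100 = 60.3%

60.3


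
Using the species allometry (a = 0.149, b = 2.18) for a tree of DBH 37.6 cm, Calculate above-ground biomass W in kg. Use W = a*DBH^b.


Formula: W = a * DBH^b  (allometric power law)
DBH^b = 37.6^2.18 = 2715.8733
W = 0.149 * 2715.8733 = 404.7 kg

404.7


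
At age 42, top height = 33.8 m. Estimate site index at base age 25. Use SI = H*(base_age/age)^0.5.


Formula: SI = H_dom * (base_age / age)^0.5
Age ratio = 25 / 42 = 0.59524
sqrt(age_ratio) = 0.77152
SI = 33.8 * 0.77152 = 26.1 m

26.1


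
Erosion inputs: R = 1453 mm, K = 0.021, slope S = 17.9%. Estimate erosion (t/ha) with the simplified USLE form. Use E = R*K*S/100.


Formula: E = R * K * S / 100  (simplified USLE)
R * K = 1453 * 0.021 = 30.513
E = 30.513 * 17.9 / 100 = 5.46 t/ha

5.46


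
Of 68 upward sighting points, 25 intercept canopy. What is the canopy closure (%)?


Formula: Canopy closure = covered points / total points * 100
Closure = 25 / 68 * 100
Closure = 0.3676 * 100 = 36.8%

36.8


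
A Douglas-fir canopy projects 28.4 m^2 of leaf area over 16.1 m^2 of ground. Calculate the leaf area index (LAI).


Formula: LAI = total leaf area / ground area  (dimensionless)
LAI = 28.4 m^2 / 16.1 m^2
LAI = 1.76

1.76


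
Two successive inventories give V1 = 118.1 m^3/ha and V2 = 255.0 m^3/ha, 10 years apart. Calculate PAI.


Formula: PAI = (V_T2 - V_T1) / (T2 - T1)
Volume increment = 255.0 - 118.1 = 136.9 m^3/ha
PAI = 136.9 / 10 = 13.69 m^3/ha/year

13.69


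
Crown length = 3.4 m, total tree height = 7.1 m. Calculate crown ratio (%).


Formula: Crown Ratio = (Crown Length / Total Height) * 100
CR = (3.4 m / 7.1 m) * 100
CR = 0.4789 * 100 = 47.9%

47.9


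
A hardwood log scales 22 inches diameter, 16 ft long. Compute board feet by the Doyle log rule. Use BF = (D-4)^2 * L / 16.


Doyle: BF = (D - 4)^2 * L / 16
Adjusted diameter = 22 - 4 = 18 in
(D-4)^2 = 18^2 = 324
BF = 324 * 16 / 16 = 324 BF

324


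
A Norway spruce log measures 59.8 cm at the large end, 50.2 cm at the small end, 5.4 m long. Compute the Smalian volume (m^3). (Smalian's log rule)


Smalian: V = (A1 + A2)/2 * L,  A = pi*(D/200)^2
A1 = pi*(59.8/200)^2 = 0.280862 m^2
A2 = pi*(50.2/200)^2 = 0.197923 m^2
V = (0.280862+0.197923)/2*5.4 = 1.2927 m^3

1.2927


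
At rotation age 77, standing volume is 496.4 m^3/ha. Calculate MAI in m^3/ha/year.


Formula: MAI = Total Volume / Stand Age
MAI = 496.4 m^3/ha / 77 years
MAI = 6.45 m^3/ha/year

6.45


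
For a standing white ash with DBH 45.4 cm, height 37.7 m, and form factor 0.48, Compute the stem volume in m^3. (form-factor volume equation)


Formula: V = pi * (DBH/200)^2 * H * ff
Radius = DBH/200 = 45.4/200 = 0.227 m
Radius^2 = 0.227^2 = 0.051529 m^2
V = pi * 0.051529 * 37.7 * 0.48
V = 2.929 m^3

2.929


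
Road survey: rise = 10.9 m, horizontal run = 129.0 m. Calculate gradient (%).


Formula: Gradient = rise / run * 100
Gradient = 10.9 / 129.0 * 100 = 8.4%

8.4


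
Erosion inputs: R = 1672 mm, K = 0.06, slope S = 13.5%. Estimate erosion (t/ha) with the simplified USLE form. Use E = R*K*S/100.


Formula: E = R * K * S / 100  (simplified USLE)
R * K = 1672 * 0.06 = 100.32
E = 100.32 * 13.5 / 100 = 13.54 t/ha

13.54


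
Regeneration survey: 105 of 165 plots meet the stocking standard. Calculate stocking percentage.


Formula: Stocking % = stocked plots / total plots * 100
Stocking = 105 / 165 * 100
Stocking = 0.6364 * 100 = 63.6%

63.6


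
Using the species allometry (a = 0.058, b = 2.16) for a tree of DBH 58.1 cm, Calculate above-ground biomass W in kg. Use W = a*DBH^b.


Formula: W = a * DBH^b  (allometric power law)
DBH^b = 58.1^2.16 = 6465.7729
W = 0.058 * 6465.7729 = 375.0 kg

375.0


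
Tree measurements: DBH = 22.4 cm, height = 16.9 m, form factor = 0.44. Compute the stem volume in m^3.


Formula: V = pi * (DBH/200)^2 * H * ff
Radius = DBH/200 = 22.4/200 = 0.112 m
Radius^2 = 0.112^2 = 0.012544 m^2
V = pi * 0.012544 * 16.9 * 0.44
V = 0.293 m^3

0.293


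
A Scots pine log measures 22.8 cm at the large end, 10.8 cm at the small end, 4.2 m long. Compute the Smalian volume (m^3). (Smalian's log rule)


Smalian: V = (A1 + A2)/2 * L,  A = pi*(D/200)^2
A1 = pi*(22.8/200)^2 = 0.040828 m^2
A2 = pi*(10.8/200)^2 = 0.009161 m^2
V = (0.040828+0.009161)/2*4.2 = 0.105 m^3

0.105


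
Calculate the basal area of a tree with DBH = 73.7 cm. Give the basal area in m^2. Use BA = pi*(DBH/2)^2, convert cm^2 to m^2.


Formula: BA = pi * (DBH/2)^2 / 10000  (cm^2 to m^2)
Radius = DBH/2 = 73.7/2 = 36.85 cm
BA = pi * 36.85^2 / 10000
   = 4266.0394 cm^2 / 10000
   = 0.4266 m^2

0.4266


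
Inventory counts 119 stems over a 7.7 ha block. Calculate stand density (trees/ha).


Formula: Stand Density = N_trees / Area_ha
Density = 119 trees / 7.7 ha
Density = 15 trees/ha

15


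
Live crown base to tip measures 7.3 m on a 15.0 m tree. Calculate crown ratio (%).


Formula: Crown Ratio = (Crown Length / Total Height) * 100
CR = (7.3 m / 15.0 m) * 100
CR = 0.4867 * 100 = 48.7%

48.7


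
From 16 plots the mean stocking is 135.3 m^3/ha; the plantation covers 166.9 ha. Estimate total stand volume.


Formula: Total Volume = Mean Volume per ha * Total Area
Total Volume = 135.3 m^3/ha * 166.9 ha
Total Volume = 22582 m^3

22582


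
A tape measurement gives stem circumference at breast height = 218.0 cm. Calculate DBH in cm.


Formula: DBH = C / pi
DBH = 218.0 / pi
pi = 3.14159...
DBH = 69.4 cm

69.4


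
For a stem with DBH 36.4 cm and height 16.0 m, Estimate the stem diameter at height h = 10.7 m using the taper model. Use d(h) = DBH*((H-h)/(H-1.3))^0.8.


Taper: d(h) = DBH * ((H - h) / (H - 1.3))^0.8
Numerator = H - h = 16.0 - 10.7 = 5.3 m
Denominator = H - 1.3 = 16.0 - 1.3 = 14.7 m
Ratio = 5.3 / 14.7 = 0.36054
d = 36.4 * 0.36054^0.8 = 16.1 cm

16.1


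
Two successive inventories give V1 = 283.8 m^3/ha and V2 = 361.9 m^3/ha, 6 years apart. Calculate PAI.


Formula: PAI = (V_T2 - V_T1) / (T2 - T1)
Volume increment = 361.9 - 283.8 = 78.1 m^3/ha
PAI = 78.1 / 6 = 13.02 m^3/ha/year

13.02


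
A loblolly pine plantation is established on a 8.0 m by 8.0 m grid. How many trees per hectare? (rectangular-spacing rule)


Formula: TPH = 10000 m^2/ha / (spacing_x * spacing_y)
Area per tree = 8.0 m * 8.0 m = 64.0 m^2
TPH = 10000 / 64.0 = 156 trees/ha

156


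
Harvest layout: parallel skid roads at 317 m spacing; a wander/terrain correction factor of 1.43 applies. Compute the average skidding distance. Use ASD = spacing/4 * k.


Formula: ASD = (spacing / 4) * correction
Uncorrected distance = spacing / 4 = 317 / 4 = 79.25 m
ASD = 79.25 * 1.43 = 113 m

113


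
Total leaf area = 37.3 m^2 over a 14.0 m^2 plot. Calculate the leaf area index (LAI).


Formula: LAI = total leaf area / ground area  (dimensionless)
LAI = 37.3 m^2 / 14.0 m^2
LAI = 2.66

2.66


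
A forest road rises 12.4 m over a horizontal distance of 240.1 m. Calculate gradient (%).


Formula: Gradient = rise / run * 100
Gradient = 12.4 / 240.1 * 100 = 5.2%

5.2


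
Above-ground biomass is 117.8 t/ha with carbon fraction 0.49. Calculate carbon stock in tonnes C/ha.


Formula: Carbon Stock = Biomass * Carbon Fraction
C = 117.8 t/ha * 0.49
C = 57.7 t C/ha

57.7


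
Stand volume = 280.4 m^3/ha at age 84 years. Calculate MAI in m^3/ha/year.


Formula: MAI = Total Volume / Stand Age
MAI = 280.4 m^3/ha / 84 years
MAI = 3.34 m^3/ha/year

3.34


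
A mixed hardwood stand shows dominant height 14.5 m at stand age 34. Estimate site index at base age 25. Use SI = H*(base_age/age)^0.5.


Formula: SI = H_dom * (base_age / age)^0.5
Age ratio = 25 / 34 = 0.73529
sqrt(age_ratio) = 0.85749
SI = 14.5 * 0.85749 = 12.4 m

12.4


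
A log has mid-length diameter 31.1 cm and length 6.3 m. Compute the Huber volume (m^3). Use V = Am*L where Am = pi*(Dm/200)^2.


Huber: V = Am * L,  Am = pi*(Dm/200)^2
Am = pi*(31.1/200)^2 = 0.075964 m^2
V = 0.075964*6.3 = 0.4786 m^3

0.4786


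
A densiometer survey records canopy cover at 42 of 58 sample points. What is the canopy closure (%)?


Formula: Canopy closure = covered points / total points * 100
Closure = 42 / 58 * 100
Closure = 0.7241 * 100 = 72.4%

72.4


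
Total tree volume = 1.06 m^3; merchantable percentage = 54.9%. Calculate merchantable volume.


Formula: MV = V_total * (merchantable_pct / 100)
Merchantable fraction = 54.9% / 100 = 0.549
MV = 1.06 m^3 * 0.549 = 0.582 m^3

0.582


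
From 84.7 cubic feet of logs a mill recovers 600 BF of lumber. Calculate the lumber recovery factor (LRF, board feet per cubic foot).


Formula: LRF = Lumber Output (BF) / Log Input (ft^3)
LRF = 600 BF / 84.7 ft^3
LRF = 7.08 BF/ft^3

7.08


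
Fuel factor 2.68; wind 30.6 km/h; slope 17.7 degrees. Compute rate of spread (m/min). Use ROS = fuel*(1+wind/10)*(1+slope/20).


Formula: ROS = fuel * (1 + wind/10) * (1 + slope/20)
Wind factor = 1 + 30.6/10 = 4.06
Slope factor = 1 + 17.7/20 = 1.885
ROS = 2.68 * 4.06 * 1.885 = 20.51 m/min

20.51


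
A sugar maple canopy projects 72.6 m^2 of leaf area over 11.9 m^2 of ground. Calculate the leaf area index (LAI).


Formula: LAI = total leaf area / ground area  (dimensionless)
LAI = 72.6 m^2 / 11.9 m^2
LAI = 6.1

6.1


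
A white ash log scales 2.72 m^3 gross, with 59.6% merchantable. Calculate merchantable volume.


Formula: MV = V_total * (merchantable_pct / 100)
Merchantable fraction = 59.6% / 100 = 0.596
MV = 2.72 m^3 * 0.596 = 1.621 m^3

1.621


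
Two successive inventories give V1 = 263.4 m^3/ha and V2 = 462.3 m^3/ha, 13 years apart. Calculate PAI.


Formula: PAI = (V_T2 - V_T1) / (T2 - T1)
Volume increment = 462.3 - 263.4 = 198.9 m^3/ha
PAI = 198.9 / 13 = 15.3 m^3/ha/year

15.3


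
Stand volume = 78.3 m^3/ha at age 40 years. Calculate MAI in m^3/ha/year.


Formula: MAI = Total Volume / Stand Age
MAI = 78.3 m^3/ha / 40 years
MAI = 1.96 m^3/ha/year

1.96


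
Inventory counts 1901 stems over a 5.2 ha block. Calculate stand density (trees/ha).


Formula: Stand Density = N_trees / Area_ha
Density = 1901 trees / 5.2 ha
Density = 366 trees/ha

366


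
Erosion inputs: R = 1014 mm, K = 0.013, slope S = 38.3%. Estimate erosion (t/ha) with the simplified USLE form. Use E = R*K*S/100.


Formula: E = R * K * S / 100  (simplified USLE)
R * K = 1014 * 0.013 = 13.182
E = 13.182 * 38.3 / 100 = 5.05 t/ha

5.05


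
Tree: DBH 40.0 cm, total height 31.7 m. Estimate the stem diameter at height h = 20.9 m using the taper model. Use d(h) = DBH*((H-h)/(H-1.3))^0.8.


Taper: d(h) = DBH * ((H - h) / (H - 1.3))^0.8
Numerator = H - h = 31.7 - 20.9 = 10.8 m
Denominator = H - 1.3 = 31.7 - 1.3 = 30.4 m
Ratio = 10.8 / 30.4 = 0.35526
d = 40.0 * 0.35526^0.8 = 17.5 cm

17.5


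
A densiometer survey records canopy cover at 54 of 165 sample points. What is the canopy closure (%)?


Formula: Canopy closure = covered points / total points * 100
Closure = 54 / 165 * 100
Closure = 0.3273 * 100 = 32.7%

32.7


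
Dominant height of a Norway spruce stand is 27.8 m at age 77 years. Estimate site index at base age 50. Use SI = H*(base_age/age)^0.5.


Formula: SI = H_dom * (base_age / age)^0.5
Age ratio = 50 / 77 = 0.64935
sqrt(age_ratio) = 0.80582
SI = 27.8 * 0.80582 = 22.4 m

22.4


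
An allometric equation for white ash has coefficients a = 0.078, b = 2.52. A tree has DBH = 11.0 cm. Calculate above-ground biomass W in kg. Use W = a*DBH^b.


Formula: W = a * DBH^b  (allometric power law)
DBH^b = 11.0^2.52 = 421.0266
W = 0.078 * 421.0266 = 32.8 kg

32.8


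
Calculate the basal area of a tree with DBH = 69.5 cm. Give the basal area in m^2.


Formula: BA = pi * (DBH/2)^2 / 10000  (cm^2 to m^2)
Radius = DBH/2 = 69.5/2 = 34.75 cm
BA = pi * 34.75^2 / 10000
   = 3793.6695 cm^2 / 10000
   = 0.3794 m^2

0.3794


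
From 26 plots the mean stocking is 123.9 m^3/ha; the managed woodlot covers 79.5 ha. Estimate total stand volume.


Formula: Total Volume = Mean Volume per ha * Total Area
Total Volume = 123.9 m^3/ha * 79.5 ha
Total Volume = 9850 m^3

9850


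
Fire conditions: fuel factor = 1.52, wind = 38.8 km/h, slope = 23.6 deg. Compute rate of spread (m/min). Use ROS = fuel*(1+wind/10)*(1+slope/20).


Formula: ROS = fuel * (1 + wind/10) * (1 + slope/20)
Wind factor = 1 + 38.8/10 = 4.88
Slope factor = 1 + 23.6/20 = 2.18
ROS = 1.52 * 4.88 * 2.18 = 16.17 m/min

16.17


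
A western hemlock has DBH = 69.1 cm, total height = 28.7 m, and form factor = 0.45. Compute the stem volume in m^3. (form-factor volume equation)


Formula: V = pi * (DBH/200)^2 * H * ff
Radius = DBH/200 = 69.1/200 = 0.3455 m
Radius^2 = 0.3455^2 = 0.11937025 m^2
V = pi * 0.11937025 * 28.7 * 0.45
V = 4.843 m^3

4.843


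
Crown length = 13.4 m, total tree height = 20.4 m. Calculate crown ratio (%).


Formula: Crown Ratio = (Crown Length / Total Height) * 100
CR = (13.4 m / 20.4 m) * 100
CR = 0.6569 * 100 = 65.7%

65.7


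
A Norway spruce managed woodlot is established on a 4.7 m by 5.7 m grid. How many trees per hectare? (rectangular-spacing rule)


Formula: TPH = 10000 m^2/ha / (spacing_x * spacing_y)
Area per tree = 4.7 m * 5.7 m = 26.79 m^2
TPH = 10000 / 26.79 = 373 trees/ha

373


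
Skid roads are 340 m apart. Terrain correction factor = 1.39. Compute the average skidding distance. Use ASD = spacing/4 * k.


Formula: ASD = (spacing / 4) * correction
Uncorrected distance = spacing / 4 = 340 / 4 = 85 m
ASD = 85 * 1.39 = 118 m

118


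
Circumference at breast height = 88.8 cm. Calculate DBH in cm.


Formula: DBH = C / pi
DBH = 88.8 / pi
pi = 3.14159...
DBH = 28.3 cm

28.3


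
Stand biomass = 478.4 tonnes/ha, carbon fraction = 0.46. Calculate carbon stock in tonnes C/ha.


Formula: Carbon Stock = Biomass * Carbon Fraction
C = 478.4 t/ha * 0.46
C = 220.1 t C/ha

220.1


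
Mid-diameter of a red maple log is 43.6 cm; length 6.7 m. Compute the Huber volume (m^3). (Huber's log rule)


Huber: V = Am * L,  Am = pi*(Dm/200)^2
Am = pi*(43.6/200)^2 = 0.149301 m^2
V = 0.149301*6.7 = 1.0003 m^3

1.0003


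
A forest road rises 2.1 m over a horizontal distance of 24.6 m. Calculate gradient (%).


Formula: Gradient = rise / run * 100
Gradient = 2.1 / 24.6 * 100 = 8.5%

8.5


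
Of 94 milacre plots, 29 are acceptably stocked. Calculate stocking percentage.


Formula: Stocking % = stocked plots / total plots * 100
Stocking = 29 / 94 * 100
Stocking = 0.3085 * 100 = 30.9%

30.9


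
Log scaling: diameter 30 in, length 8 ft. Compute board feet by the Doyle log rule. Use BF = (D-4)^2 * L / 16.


Doyle: BF = (D - 4)^2 * L / 16
Adjusted diameter = 30 - 4 = 26 in
(D-4)^2 = 26^2 = 676
BF = 676 * 8 / 16 = 338 BF

338


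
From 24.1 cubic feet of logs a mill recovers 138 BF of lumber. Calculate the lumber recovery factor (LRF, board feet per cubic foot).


Formula: LRF = Lumber Output (BF) / Log Input (ft^3)
LRF = 138 BF / 24.1 ft^3
LRF = 5.73 BF/ft^3

5.73


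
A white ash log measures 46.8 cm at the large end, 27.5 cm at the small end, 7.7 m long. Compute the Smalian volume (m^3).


Smalian: V = (A1 + A2)/2 * L,  A = pi*(D/200)^2
A1 = pi*(46.8/200)^2 = 0.172021 m^2
A2 = pi*(27.5/200)^2 = 0.059396 m^2
V = (0.172021+0.059396)/2*7.7 = 0.891 m^3

0.891


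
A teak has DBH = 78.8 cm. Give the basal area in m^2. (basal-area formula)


Formula: BA = pi * (DBH/2)^2 / 10000  (cm^2 to m^2)
Radius = DBH/2 = 78.8/2 = 39.4 cm
BA = pi * 39.4^2 / 10000
   = 4876.8828 cm^2 / 10000
   = 0.4877 m^2

0.4877


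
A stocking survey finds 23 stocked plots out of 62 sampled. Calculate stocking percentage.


Formula: Stocking % = stocked plots / total plots * 100
Stocking = 23 / 62 * 100
Stocking = 0.371 * 100 = 37.1%

37.1


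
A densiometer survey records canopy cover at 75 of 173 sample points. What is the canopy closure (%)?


Formula: Canopy closure = covered points / total points * 100
Closure = 75 / 173 * 100
Closure = 0.4335 * 100 = 43.4%

43.4


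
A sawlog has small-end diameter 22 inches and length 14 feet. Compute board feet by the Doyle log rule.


Doyle: BF = (D - 4)^2 * L / 16
Adjusted diameter = 22 - 4 = 18 in
(D-4)^2 = 18^2 = 324
BF = 324 * 14 / 16 = 284 BF

284


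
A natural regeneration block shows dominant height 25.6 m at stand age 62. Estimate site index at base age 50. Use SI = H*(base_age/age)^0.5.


Formula: SI = H_dom * (base_age / age)^0.5
Age ratio = 50 / 62 = 0.80645
sqrt(age_ratio) = 0.89803
SI = 25.6 * 0.89803 = 23.0 m

23.0


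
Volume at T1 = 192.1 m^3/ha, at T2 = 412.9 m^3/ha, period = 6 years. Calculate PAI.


Formula: PAI = (V_T2 - V_T1) / (T2 - T1)
Volume increment = 412.9 - 192.1 = 220.8 m^3/ha
PAI = 220.8 / 6 = 36.8 m^3/ha/year

36.8


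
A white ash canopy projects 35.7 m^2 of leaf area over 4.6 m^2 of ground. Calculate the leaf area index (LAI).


Formula: LAI = total leaf area / ground area  (dimensionless)
LAI = 35.7 m^2 / 4.6 m^2
LAI = 7.76

7.76


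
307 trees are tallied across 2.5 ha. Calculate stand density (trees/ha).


Formula: Stand Density = N_trees / Area_ha
Density = 307 trees / 2.5 ha
Density = 123 trees/ha

123


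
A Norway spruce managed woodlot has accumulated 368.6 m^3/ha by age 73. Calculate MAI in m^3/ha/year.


Formula: MAI = Total Volume / Stand Age
MAI = 368.6 m^3/ha / 73 years
MAI = 5.05 m^3/ha/year

5.05


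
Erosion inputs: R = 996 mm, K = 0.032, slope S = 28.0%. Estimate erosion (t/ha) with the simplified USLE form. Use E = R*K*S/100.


Formula: E = R * K * S / 100  (simplified USLE)
R * K = 996 * 0.032 = 31.872
E = 31.872 * 28.0 / 100 = 8.92 t/ha

8.92


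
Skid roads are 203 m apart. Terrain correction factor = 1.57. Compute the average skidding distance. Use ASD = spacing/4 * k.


Formula: ASD = (spacing / 4) * correction
Uncorrected distance = spacing / 4 = 203 / 4 = 50.75 m
ASD = 50.75 * 1.57 = 80 m

80


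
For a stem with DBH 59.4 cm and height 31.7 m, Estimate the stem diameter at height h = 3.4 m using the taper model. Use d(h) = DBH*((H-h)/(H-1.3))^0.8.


Taper: d(h) = DBH * ((H - h) / (H - 1.3))^0.8
Numerator = H - h = 31.7 - 3.4 = 28.3 m
Denominator = H - 1.3 = 31.7 - 1.3 = 30.4 m
Ratio = 28.3 / 30.4 = 0.93092
d = 59.4 * 0.93092^0.8 = 56.1 cm

56.1


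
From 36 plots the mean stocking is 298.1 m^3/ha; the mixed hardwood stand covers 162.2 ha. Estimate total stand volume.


Formula: Total Volume = Mean Volume per ha * Total Area
Total Volume = 298.1 m^3/ha * 162.2 ha
Total Volume = 48352 m^3

48352


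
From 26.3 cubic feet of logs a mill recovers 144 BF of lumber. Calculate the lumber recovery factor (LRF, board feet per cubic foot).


Formula: LRF = Lumber Output (BF) / Log Input (ft^3)
LRF = 144 BF / 26.3 ft^3
LRF = 5.48 BF/ft^3

5.48


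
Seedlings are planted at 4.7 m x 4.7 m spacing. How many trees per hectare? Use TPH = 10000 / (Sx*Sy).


Formula: TPH = 10000 m^2/ha / (spacing_x * spacing_y)
Area per tree = 4.7 m * 4.7 m = 22.09 m^2
TPH = 10000 / 22.09 = 453 trees/ha

453


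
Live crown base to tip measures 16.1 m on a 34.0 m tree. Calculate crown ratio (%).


Formula: Crown Ratio = (Crown Length / Total Height) * 100
CR = (16.1 m / 34.0 m) * 100
CR = 0.4735 * 100 = 47.4%

47.4


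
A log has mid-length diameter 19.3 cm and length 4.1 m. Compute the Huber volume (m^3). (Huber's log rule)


Huber: V = Am * L,  Am = pi*(Dm/200)^2
Am = pi*(19.3/200)^2 = 0.029255 m^2
V = 0.029255*4.1 = 0.1199 m^3

0.1199


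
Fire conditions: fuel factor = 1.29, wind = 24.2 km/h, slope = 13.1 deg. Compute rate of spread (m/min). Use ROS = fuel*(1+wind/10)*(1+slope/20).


Formula: ROS = fuel * (1 + wind/10) * (1 + slope/20)
Wind factor = 1 + 24.2/10 = 3.42
Slope factor = 1 + 13.1/20 = 1.655
ROS = 1.29 * 3.42 * 1.655 = 7.3 m/min

7.3


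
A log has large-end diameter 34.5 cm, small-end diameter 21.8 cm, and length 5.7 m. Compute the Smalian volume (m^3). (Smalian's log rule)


Smalian: V = (A1 + A2)/2 * L,  A = pi*(D/200)^2
A1 = pi*(34.5/200)^2 = 0.093482 m^2
A2 = pi*(21.8/200)^2 = 0.037325 m^2
V = (0.093482+0.037325)/2*5.7 = 0.3728 m^3

0.3728


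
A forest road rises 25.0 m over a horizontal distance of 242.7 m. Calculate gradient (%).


Formula: Gradient = rise / run * 100
Gradient = 25.0 / 242.7 * 100 = 10.3%

10.3


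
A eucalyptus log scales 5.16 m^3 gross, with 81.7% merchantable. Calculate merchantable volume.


Formula: MV = V_total * (merchantable_pct / 100)
Merchantable fraction = 81.7% / 100 = 0.817
MV = 5.16 m^3 * 0.817 = 4.216 m^3

4.216


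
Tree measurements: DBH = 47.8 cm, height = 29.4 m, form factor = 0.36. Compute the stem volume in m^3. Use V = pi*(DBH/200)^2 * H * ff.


Formula: V = pi * (DBH/200)^2 * H * ff
Radius = DBH/200 = 47.8/200 = 0.239 m
Radius^2 = 0.239^2 = 0.057121 m^2
V = pi * 0.057121 * 29.4 * 0.36
V = 1.899 m^3

1.899


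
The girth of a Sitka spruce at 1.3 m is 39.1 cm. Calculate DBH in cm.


Formula: DBH = C / pi
DBH = 39.1 / pi
pi = 3.14159...
DBH = 12.4 cm

12.4


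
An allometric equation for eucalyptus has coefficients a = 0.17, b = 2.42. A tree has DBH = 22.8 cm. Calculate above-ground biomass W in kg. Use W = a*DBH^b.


Formula: W = a * DBH^b  (allometric power law)
DBH^b = 22.8^2.42 = 1932.8686
W = 0.17 * 1932.8686 = 328.6 kg

328.6


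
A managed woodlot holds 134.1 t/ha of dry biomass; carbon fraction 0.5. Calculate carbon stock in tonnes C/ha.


Formula: Carbon Stock = Biomass * Carbon Fraction
C = 134.1 t/ha * 0.5
C = 67.1 t C/ha

67.1


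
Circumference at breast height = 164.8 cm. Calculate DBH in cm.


Formula: DBH = C / pi
DBH = 164.8 / pi
pi = 3.14159...
DBH = 52.5 cm

52.5


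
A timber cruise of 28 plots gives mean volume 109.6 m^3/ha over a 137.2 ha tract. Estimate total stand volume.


Formula: Total Volume = Mean Volume per ha * Total Area
Total Volume = 109.6 m^3/ha * 137.2 ha
Total Volume = 15037 m^3

15037


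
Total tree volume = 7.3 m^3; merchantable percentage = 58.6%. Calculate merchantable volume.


Formula: MV = V_total * (merchantable_pct / 100)
Merchantable fraction = 58.6% / 100 = 0.586
MV = 7.3 m^3 * 0.586 = 4.278 m^3

4.278


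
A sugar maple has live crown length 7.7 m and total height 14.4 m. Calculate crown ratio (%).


Formula: Crown Ratio = (Crown Length / Total Height) * 100
CR = (7.7 m / 14.4 m) * 100
CR = 0.5347 * 100 = 53.5%

53.5


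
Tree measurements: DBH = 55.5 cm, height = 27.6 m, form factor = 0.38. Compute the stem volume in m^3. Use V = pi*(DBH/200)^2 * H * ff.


Formula: V = pi * (DBH/200)^2 * H * ff
Radius = DBH/200 = 55.5/200 = 0.2775 m
Radius^2 = 0.2775^2 = 0.07700625 m^2
V = pi * 0.07700625 * 27.6 * 0.38
V = 2.537 m^3

2.537


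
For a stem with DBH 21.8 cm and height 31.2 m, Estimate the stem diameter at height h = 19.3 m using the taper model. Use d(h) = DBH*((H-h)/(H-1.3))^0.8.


Taper: d(h) = DBH * ((H - h) / (H - 1.3))^0.8
Numerator = H - h = 31.2 - 19.3 = 11.9 m
Denominator = H - 1.3 = 31.2 - 1.3 = 29.9 m
Ratio = 11.9 / 29.9 = 0.39799
d = 21.8 * 0.39799^0.8 = 10.4 cm

10.4


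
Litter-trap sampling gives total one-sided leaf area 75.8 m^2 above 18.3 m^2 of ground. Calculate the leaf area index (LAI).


Formula: LAI = total leaf area / ground area  (dimensionless)
LAI = 75.8 m^2 / 18.3 m^2
LAI = 4.14

4.14


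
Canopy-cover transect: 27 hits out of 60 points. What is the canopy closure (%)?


Formula: Canopy closure = covered points / total points * 100
Closure = 27 / 60 * 100
Closure = 0.45 * 100 = 45.0%

45.0


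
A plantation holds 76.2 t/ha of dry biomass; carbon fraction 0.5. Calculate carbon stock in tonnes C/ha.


Formula: Carbon Stock = Biomass * Carbon Fraction
C = 76.2 t/ha * 0.5
C = 38.1 t C/ha

38.1


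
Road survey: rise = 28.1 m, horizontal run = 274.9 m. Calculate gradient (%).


Formula: Gradient = rise / run * 100
Gradient = 28.1 / 274.9 * 100 = 10.2%

10.2


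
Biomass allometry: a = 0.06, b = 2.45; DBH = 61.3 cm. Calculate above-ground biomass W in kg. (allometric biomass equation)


Formula: W = a * DBH^b  (allometric power law)
DBH^b = 61.3^2.45 = 23948.4915
W = 0.06 * 23948.4915 = 1436.9 kg

1436.9


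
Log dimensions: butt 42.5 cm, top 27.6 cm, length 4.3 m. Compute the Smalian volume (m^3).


Smalian: V = (A1 + A2)/2 * L,  A = pi*(D/200)^2
A1 = pi*(42.5/200)^2 = 0.141863 m^2
A2 = pi*(27.6/200)^2 = 0.059828 m^2
V = (0.141863+0.059828)/2*4.3 = 0.4336 m^3

0.4336


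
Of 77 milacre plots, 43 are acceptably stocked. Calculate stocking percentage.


Formula: Stocking % = stocked plots / total plots * 100
Stocking = 43 / 77 * 100
Stocking = 0.5584 * 100 = 55.8%

55.8


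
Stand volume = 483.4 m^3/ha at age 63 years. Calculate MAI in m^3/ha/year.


Formula: MAI = Total Volume / Stand Age
MAI = 483.4 m^3/ha / 63 years
MAI = 7.67 m^3/ha/year

7.67


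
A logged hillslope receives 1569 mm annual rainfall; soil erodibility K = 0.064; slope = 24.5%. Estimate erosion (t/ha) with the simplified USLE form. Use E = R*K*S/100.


Formula: E = R * K * S / 100  (simplified USLE)
R * K = 1569 * 0.064 = 100.416
E = 100.416 * 24.5 / 100 = 24.6 t/ha

24.6


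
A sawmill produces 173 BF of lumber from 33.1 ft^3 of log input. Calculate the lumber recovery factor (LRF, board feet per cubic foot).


Formula: LRF = Lumber Output (BF) / Log Input (ft^3)
LRF = 173 BF / 33.1 ft^3
LRF = 5.23 BF/ft^3

5.23


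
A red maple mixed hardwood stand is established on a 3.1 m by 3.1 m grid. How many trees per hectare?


Formula: TPH = 10000 m^2/ha / (spacing_x * spacing_y)
Area per tree = 3.1 m * 3.1 m = 9.61 m^2
TPH = 10000 / 9.61 = 1041 trees/ha

1041


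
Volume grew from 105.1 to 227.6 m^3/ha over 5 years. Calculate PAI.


Formula: PAI = (V_T2 - V_T1) / (T2 - T1)
Volume increment = 227.6 - 105.1 = 122.5 m^3/ha
PAI = 122.5 / 5 = 24.5 m^3/ha/year

24.5


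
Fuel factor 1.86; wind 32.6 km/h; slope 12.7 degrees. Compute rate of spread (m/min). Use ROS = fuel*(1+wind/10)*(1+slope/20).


Formula: ROS = fuel * (1 + wind/10) * (1 + slope/20)
Wind factor = 1 + 32.6/10 = 4.26
Slope factor = 1 + 12.7/20 = 1.635
ROS = 1.86 * 4.26 * 1.635 = 12.96 m/min

12.96


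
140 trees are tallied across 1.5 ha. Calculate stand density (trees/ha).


Formula: Stand Density = N_trees / Area_ha
Density = 140 trees / 1.5 ha
Density = 93 trees/ha

93


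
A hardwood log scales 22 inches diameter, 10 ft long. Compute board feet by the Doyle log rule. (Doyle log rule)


Doyle: BF = (D - 4)^2 * L / 16
Adjusted diameter = 22 - 4 = 18 in
(D-4)^2 = 18^2 = 324
BF = 324 * 10 / 16 = 203 BF

203


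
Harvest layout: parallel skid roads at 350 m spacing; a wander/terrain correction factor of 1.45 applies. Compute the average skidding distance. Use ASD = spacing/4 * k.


Formula: ASD = (spacing / 4) * correction
Uncorrected distance = spacing / 4 = 350 / 4 = 87.5 m
ASD = 87.5 * 1.45 = 127 m

127


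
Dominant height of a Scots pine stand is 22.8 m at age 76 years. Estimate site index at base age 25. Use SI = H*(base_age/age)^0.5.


Formula: SI = H_dom * (base_age / age)^0.5
Age ratio = 25 / 76 = 0.32895
sqrt(age_ratio) = 0.57354
SI = 22.8 * 0.57354 = 13.1 m

13.1


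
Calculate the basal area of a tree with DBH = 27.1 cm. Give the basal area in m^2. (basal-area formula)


Formula: BA = pi * (DBH/2)^2 / 10000  (cm^2 to m^2)
Radius = DBH/2 = 27.1/2 = 13.55 cm
BA = pi * 13.55^2 / 10000
   = 576.8043 cm^2 / 10000
   = 0.0577 m^2

0.0577


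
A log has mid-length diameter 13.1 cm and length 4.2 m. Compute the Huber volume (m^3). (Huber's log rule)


Huber: V = Am * L,  Am = pi*(Dm/200)^2
Am = pi*(13.1/200)^2 = 0.013478 m^2
V = 0.013478*4.2 = 0.0566 m^3

0.0566


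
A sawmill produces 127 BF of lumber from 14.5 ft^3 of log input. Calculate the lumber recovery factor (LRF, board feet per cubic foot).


Formula: LRF = Lumber Output (BF) / Log Input (ft^3)
LRF = 127 BF / 14.5 ft^3
LRF = 8.76 BF/ft^3

8.76


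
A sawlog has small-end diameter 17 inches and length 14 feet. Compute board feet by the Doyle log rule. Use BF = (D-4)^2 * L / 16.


Doyle: BF = (D - 4)^2 * L / 16
Adjusted diameter = 17 - 4 = 13 in
(D-4)^2 = 13^2 = 169
BF = 169 * 14 / 16 = 148 BF

148


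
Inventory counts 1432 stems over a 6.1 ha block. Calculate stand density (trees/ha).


Formula: Stand Density = N_trees / Area_ha
Density = 1432 trees / 6.1 ha
Density = 235 trees/ha

235


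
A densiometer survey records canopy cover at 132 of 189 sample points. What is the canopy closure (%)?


Formula: Canopy closure = covered points / total points * 100
Closure = 132 / 189 * 100
Closure = 0.6984 * 100 = 69.8%

69.8


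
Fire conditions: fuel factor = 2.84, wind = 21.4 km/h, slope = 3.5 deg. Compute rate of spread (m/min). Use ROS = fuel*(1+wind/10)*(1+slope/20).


Formula: ROS = fuel * (1 + wind/10) * (1 + slope/20)
Wind factor = 1 + 21.4/10 = 3.14
Slope factor = 1 + 3.5/20 = 1.175
ROS = 2.84 * 3.14 * 1.175 = 10.48 m/min

10.48


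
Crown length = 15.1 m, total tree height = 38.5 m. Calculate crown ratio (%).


Formula: Crown Ratio = (Crown Length / Total Height) * 100
CR = (15.1 m / 38.5 m) * 100
CR = 0.3922 * 100 = 39.2%

39.2


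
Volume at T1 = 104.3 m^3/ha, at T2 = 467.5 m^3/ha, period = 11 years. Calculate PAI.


Formula: PAI = (V_T2 - V_T1) / (T2 - T1)
Volume increment = 467.5 - 104.3 = 363.2 m^3/ha
PAI = 363.2 / 11 = 33.02 m^3/ha/year

33.02


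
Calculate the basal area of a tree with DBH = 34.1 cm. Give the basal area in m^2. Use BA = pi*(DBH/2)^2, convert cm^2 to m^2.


Formula: BA = pi * (DBH/2)^2 / 10000  (cm^2 to m^2)
Radius = DBH/2 = 34.1/2 = 17.05 cm
BA = pi * 17.05^2 / 10000
   = 913.2688 cm^2 / 10000
   = 0.0913 m^2

0.0913


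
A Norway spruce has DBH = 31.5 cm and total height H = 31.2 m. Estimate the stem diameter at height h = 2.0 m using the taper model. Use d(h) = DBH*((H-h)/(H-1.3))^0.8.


Taper: d(h) = DBH * ((H - h) / (H - 1.3))^0.8
Numerator = H - h = 31.2 - 2.0 = 29.2 m
Denominator = H - 1.3 = 31.2 - 1.3 = 29.9 m
Ratio = 29.2 / 29.9 = 0.97659
d = 31.5 * 0.97659^0.8 = 30.9 cm

30.9


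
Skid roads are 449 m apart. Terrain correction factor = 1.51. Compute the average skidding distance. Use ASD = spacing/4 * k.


Formula: ASD = (spacing / 4) * correction
Uncorrected distance = spacing / 4 = 449 / 4 = 112.25 m
ASD = 112.25 * 1.51 = 169 m

169


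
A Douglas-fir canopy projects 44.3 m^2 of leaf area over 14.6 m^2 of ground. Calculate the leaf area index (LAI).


Formula: LAI = total leaf area / ground area  (dimensionless)
LAI = 44.3 m^2 / 14.6 m^2
LAI = 3.03

3.03


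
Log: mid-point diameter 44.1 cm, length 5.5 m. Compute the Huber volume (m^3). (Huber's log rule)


Huber: V = Am * L,  Am = pi*(Dm/200)^2
Am = pi*(44.1/200)^2 = 0.152745 m^2
V = 0.152745*5.5 = 0.8401 m^3

0.8401


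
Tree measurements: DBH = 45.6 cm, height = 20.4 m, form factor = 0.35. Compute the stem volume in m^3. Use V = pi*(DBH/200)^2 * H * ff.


Formula: V = pi * (DBH/200)^2 * H * ff
Radius = DBH/200 = 45.6/200 = 0.228 m
Radius^2 = 0.228^2 = 0.051984 m^2
V = pi * 0.051984 * 20.4 * 0.35
V = 1.166 m^3

1.166


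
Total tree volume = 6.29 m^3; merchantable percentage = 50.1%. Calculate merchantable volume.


Formula: MV = V_total * (merchantable_pct / 100)
Merchantable fraction = 50.1% / 100 = 0.501
MV = 6.29 m^3 * 0.501 = 3.151 m^3

3.151


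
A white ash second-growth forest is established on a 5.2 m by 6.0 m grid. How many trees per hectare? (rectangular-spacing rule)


Formula: TPH = 10000 m^2/ha / (spacing_x * spacing_y)
Area per tree = 5.2 m * 6.0 m = 31.2 m^2
TPH = 10000 / 31.2 = 321 trees/ha

321


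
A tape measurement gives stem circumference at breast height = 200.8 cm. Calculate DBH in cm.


Formula: DBH = C / pi
DBH = 200.8 / pi
pi = 3.14159...
DBH = 63.9 cm

63.9


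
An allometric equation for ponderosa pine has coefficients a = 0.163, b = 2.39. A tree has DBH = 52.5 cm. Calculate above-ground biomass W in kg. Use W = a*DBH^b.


Formula: W = a * DBH^b  (allometric power law)
DBH^b = 52.5^2.39 = 12917.5674
W = 0.163 * 12917.5674 = 2105.6 kg

2105.6


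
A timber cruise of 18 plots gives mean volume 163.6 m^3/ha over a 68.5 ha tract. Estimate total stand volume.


Formula: Total Volume = Mean Volume per ha * Total Area
Total Volume = 163.6 m^3/ha * 68.5 ha
Total Volume = 11207 m^3

11207


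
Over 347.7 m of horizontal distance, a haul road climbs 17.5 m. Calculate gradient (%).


Formula: Gradient = rise / run * 100
Gradient = 17.5 / 347.7 * 100 = 5.0%

5.0


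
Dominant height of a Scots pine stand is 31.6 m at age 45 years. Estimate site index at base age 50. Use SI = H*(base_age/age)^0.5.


Formula: SI = H_dom * (base_age / age)^0.5
Age ratio = 50 / 45 = 1.11111
sqrt(age_ratio) = 1.05409
SI = 31.6 * 1.05409 = 33.3 m

33.3


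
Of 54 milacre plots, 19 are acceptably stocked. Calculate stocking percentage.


Formula: Stocking % = stocked plots / total plots * 100
Stocking = 19 / 54 * 100
Stocking = 0.3519 * 100 = 35.2%

35.2


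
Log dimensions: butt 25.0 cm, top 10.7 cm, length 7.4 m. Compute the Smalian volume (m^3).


Smalian: V = (A1 + A2)/2 * L,  A = pi*(D/200)^2
A1 = pi*(25.0/200)^2 = 0.049087 m^2
A2 = pi*(10.7/200)^2 = 0.008992 m^2
V = (0.049087+0.008992)/2*7.4 = 0.2149 m^3

0.2149


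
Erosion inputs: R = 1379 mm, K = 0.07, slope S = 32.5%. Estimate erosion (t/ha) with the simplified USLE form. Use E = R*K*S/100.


Formula: E = R * K * S / 100  (simplified USLE)
R * K = 1379 * 0.07 = 96.53
E = 96.53 * 32.5 / 100 = 31.37 t/ha

31.37


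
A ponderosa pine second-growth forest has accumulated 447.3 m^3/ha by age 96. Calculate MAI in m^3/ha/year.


Formula: MAI = Total Volume / Stand Age
MAI = 447.3 m^3/ha / 96 years
MAI = 4.66 m^3/ha/year

4.66


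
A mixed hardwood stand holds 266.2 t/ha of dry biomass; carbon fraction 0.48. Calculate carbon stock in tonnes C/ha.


Formula: Carbon Stock = Biomass * Carbon Fraction
C = 266.2 t/ha * 0.48
C = 127.8 t C/ha

127.8


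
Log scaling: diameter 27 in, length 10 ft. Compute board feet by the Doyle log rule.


Doyle: BF = (D - 4)^2 * L / 16
Adjusted diameter = 27 - 4 = 23 in
(D-4)^2 = 23^2 = 529
BF = 529 * 10 / 16 = 331 BF

331


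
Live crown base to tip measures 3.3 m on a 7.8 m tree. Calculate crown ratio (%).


Formula: Crown Ratio = (Crown Length / Total Height) * 100
CR = (3.3 m / 7.8 m) * 100
CR = 0.4231 * 100 = 42.3%

42.3


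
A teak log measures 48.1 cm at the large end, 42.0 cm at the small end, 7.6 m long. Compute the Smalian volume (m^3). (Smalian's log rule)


Smalian: V = (A1 + A2)/2 * L,  A = pi*(D/200)^2
A1 = pi*(48.1/200)^2 = 0.181711 m^2
A2 = pi*(42.0/200)^2 = 0.138544 m^2
V = (0.181711+0.138544)/2*7.6 = 1.217 m^3

1.217


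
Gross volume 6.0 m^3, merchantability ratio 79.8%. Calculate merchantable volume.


Formula: MV = V_total * (merchantable_pct / 100)
Merchantable fraction = 79.8% / 100 = 0.798
MV = 6.0 m^3 * 0.798 = 4.788 m^3

4.788


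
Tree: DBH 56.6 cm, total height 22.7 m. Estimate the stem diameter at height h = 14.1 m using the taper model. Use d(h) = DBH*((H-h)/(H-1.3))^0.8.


Taper: d(h) = DBH * ((H - h) / (H - 1.3))^0.8
Numerator = H - h = 22.7 - 14.1 = 8.6 m
Denominator = H - 1.3 = 22.7 - 1.3 = 21.4 m
Ratio = 8.6 / 21.4 = 0.40187
d = 56.6 * 0.40187^0.8 = 27.3 cm

27.3


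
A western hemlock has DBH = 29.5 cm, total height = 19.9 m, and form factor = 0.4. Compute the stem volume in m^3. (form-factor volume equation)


Formula: V = pi * (DBH/200)^2 * H * ff
Radius = DBH/200 = 29.5/200 = 0.1475 m
Radius^2 = 0.1475^2 = 0.02175625 m^2
V = pi * 0.02175625 * 19.9 * 0.4
V = 0.544 m^3

0.544


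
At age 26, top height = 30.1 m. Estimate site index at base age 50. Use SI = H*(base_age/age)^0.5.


Formula: SI = H_dom * (base_age / age)^0.5
Age ratio = 50 / 26 = 1.92308
sqrt(age_ratio) = 1.38675
SI = 30.1 * 1.38675 = 41.7 m

41.7


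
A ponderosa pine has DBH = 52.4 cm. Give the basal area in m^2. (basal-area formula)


Formula: BA = pi * (DBH/2)^2 / 10000  (cm^2 to m^2)
Radius = DBH/2 = 52.4/2 = 26.2 cm
BA = pi * 26.2^2 / 10000
   = 2156.5149 cm^2 / 10000
   = 0.2157 m^2

0.2157


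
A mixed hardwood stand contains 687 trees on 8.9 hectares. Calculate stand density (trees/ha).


Formula: Stand Density = N_trees / Area_ha
Density = 687 trees / 8.9 ha
Density = 77 trees/ha

77


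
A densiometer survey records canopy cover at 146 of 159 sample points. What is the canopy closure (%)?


Formula: Canopy closure = covered points / total points * 100
Closure = 146 / 159 * 100
Closure = 0.9182 * 100 = 91.8%

91.8


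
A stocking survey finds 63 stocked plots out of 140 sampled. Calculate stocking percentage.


Formula: Stocking % = stocked plots / total plots * 100
Stocking = 63 / 140 * 100
Stocking = 0.45 * 100 = 45.0%

45.0


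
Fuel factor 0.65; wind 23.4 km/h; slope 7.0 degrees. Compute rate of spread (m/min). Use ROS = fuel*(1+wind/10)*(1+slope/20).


Formula: ROS = fuel * (1 + wind/10) * (1 + slope/20)
Wind factor = 1 + 23.4/10 = 3.34
Slope factor = 1 + 7.0/20 = 1.35
ROS = 0.65 * 3.34 * 1.35 = 2.93 m/min

2.93


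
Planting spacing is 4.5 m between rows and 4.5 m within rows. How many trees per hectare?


Formula: TPH = 10000 m^2/ha / (spacing_x * spacing_y)
Area per tree = 4.5 m * 4.5 m = 20.25 m^2
TPH = 10000 / 20.25 = 494 trees/ha

494


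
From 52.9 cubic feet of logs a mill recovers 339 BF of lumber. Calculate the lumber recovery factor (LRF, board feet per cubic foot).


Formula: LRF = Lumber Output (BF) / Log Input (ft^3)
LRF = 339 BF / 52.9 ft^3
LRF = 6.41 BF/ft^3

6.41


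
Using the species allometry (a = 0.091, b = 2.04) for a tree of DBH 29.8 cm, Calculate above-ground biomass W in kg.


Formula: W = a * DBH^b  (allometric power law)
DBH^b = 29.8^2.04 = 1017.1879
W = 0.091 * 1017.1879 = 92.6 kg

92.6


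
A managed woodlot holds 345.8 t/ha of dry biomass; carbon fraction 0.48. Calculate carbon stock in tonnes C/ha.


Formula: Carbon Stock = Biomass * Carbon Fraction
C = 345.8 t/ha * 0.48
C = 166.0 t C/ha

166.0


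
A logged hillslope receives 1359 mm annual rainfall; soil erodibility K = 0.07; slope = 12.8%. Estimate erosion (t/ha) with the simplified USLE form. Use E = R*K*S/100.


Formula: E = R * K * S / 100  (simplified USLE)
R * K = 1359 * 0.07 = 95.13
E = 95.13 * 12.8 / 100 = 12.18 t/ha

12.18


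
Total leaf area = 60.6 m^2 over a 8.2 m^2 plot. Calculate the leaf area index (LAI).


Formula: LAI = total leaf area / ground area  (dimensionless)
LAI = 60.6 m^2 / 8.2 m^2
LAI = 7.39

7.39


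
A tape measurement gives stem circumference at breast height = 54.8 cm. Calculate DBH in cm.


Formula: DBH = C / pi
DBH = 54.8 / pi
pi = 3.14159...
DBH = 17.4 cm

17.4
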